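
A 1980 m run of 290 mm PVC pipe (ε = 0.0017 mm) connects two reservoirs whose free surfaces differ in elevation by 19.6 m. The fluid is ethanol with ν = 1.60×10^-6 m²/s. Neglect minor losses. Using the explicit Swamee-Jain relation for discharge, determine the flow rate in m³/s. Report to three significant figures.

Swamee-Jain (Type II): Q = -0.965·√(gD⁵h_f/L)·ln[ε/(3.7D) + √(3.17ν²L/(gD³h_f))]
√(gD⁵h_f/L) = √(9.81·0.290⁵·19.6/1980) = 0.01411
ε/(3.7D) = 1.58×10^-6; √(3.17ν²L/(gD³h_f)) = 5.85×10^-5
Q = -0.965·0.01411·ln(6.012×10^-5) = 0.1324 m³/s
Check: V = 2.00 m/s, Re = 3.63×10^5, f = 0.01395, h_f = 19.5 m ≈ 19.6 m ✓

Q ≈ 0.132 m³/s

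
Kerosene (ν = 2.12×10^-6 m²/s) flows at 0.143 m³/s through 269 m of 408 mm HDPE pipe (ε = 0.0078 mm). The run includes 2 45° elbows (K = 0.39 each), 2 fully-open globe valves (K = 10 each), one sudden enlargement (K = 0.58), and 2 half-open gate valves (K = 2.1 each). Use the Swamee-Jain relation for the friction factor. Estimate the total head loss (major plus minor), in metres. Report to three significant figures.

H_L ≈ 2.18 m

V = 4Q/(πD²) = 1.094 m/s; V²/2g = 0.06098 m
Re = 2.10×10^5, ε/D = 1.91×10^-5 → f = 0.01556 (Swamee-Jain)
Major: h_f = f(L/D)·V²/2g = 0.01556·659.3·0.06098 = 0.6255 m
Minor: ΣK = 25.6; h_m = ΣK·V²/2g = 1.559 m
Total H_L = 0.6255 + 1.559 = 2.184 m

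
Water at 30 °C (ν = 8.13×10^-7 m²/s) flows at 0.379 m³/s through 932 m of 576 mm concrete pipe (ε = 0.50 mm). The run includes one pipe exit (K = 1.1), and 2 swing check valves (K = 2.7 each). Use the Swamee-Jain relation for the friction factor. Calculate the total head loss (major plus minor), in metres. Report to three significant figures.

V = 4Q/(πD²) = 1.454 m/s; V²/2g = 0.1078 m
Re = 1.03×10^6, ε/D = 8.68×10^-4 → f = 0.01939 (Swamee-Jain)
Major: h_f = f(L/D)·V²/2g = 0.01939·1618·0.1078 = 3.384 m
Minor: ΣK = 6.50; h_m = ΣK·V²/2g = 0.7008 m
Total H_L = 3.384 + 0.7008 = 4.084 m

H_L ≈ 4.08 m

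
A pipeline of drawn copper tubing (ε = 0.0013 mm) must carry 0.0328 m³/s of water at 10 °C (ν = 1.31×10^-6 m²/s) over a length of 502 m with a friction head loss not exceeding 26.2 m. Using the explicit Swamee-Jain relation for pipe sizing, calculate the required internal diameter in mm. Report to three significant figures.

D ≈ 122 mm

Swamee-Jain (Type III): D = 0.66·[ε^1.25·(LQ²/(gh_f))^4.75 + ν·Q^9.4·(L/(gh_f))^5.2]^0.04
LQ²/(gh_f) = 0.002101; L/(gh_f) = 1.953
Term 1 = ε^1.25·(…)^4.75 = 8.40×10^-21; Term 2 = ν·Q^9.4·(…)^5.2 = 4.77×10^-19
D = 0.66·(8.40×10^-21 + 4.77×10^-19)^0.04 = 0.1222 m = 122 mm
Check: V = 2.80 m/s, Re = 2.61×10^5, f = 0.01487, h_f = 24.4 m ≈ 26.2 m ✓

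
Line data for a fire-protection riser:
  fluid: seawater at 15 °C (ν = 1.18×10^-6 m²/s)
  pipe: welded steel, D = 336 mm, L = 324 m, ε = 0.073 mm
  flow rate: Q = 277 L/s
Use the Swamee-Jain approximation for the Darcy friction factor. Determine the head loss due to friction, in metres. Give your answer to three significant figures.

V = 4Q/(πD²) = 4·0.277/(π·0.336²) = 3.124 m/s
Re = VD/ν = 3.124·0.336/1.18×10^-6 = 8.90×10^5 → turbulent
ε/D = 0.073/336 = 2.17×10^-4
Swamee-Jain: f = 0.01505
h_f = f(L/D)V²/(2g) = 0.01505·(324/0.336)·3.124²/(2·9.81) = 7.221 m

h_f ≈ 7.22 m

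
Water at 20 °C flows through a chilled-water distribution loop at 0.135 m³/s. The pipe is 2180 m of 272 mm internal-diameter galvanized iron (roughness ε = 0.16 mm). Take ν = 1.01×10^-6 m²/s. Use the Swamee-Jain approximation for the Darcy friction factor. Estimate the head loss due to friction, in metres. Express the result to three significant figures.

V = 4Q/(πD²) = 4·0.135/(π·0.272²) = 2.323 m/s
Re = VD/ν = 2.323·0.272/1.01×10^-6 = 6.26×10^5 → turbulent
ε/D = 0.16/272 = 5.88×10^-4
Swamee-Jain: f = 0.01814
h_f = f(L/D)V²/(2g) = 0.01814·(2180/0.272)·2.323²/(2·9.81) = 39.99 m

h_f ≈ 40.0 m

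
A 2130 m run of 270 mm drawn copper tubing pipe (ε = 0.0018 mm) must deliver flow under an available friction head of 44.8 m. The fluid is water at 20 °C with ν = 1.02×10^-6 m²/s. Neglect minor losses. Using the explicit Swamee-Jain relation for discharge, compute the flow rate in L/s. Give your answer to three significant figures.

Swamee-Jain (Type II): Q = -0.965·√(gD⁵h_f/L)·ln[ε/(3.7D) + √(3.17ν²L/(gD³h_f))]
√(gD⁵h_f/L) = √(9.81·0.270⁵·44.8/2130) = 0.01721
ε/(3.7D) = 1.80×10^-6; √(3.17ν²L/(gD³h_f)) = 2.85×10^-5
Q = -0.965·0.01721·ln(3.030×10^-5) = 0.1728 m³/s
Check: V = 3.02 m/s, Re = 7.99×10^5, f = 0.01220, h_f = 44.7 m ≈ 44.8 m ✓

Q ≈ 173 L/s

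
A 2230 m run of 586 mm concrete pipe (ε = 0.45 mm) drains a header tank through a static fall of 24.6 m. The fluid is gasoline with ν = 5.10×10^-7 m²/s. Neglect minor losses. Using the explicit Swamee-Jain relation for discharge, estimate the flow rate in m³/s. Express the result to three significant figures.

Swamee-Jain (Type II): Q = -0.965·√(gD⁵h_f/L)·ln[ε/(3.7D) + √(3.17ν²L/(gD³h_f))]
√(gD⁵h_f/L) = √(9.81·0.586⁵·24.6/2230) = 0.08648
ε/(3.7D) = 2.08×10^-4; √(3.17ν²L/(gD³h_f)) = 6.15×10^-6
Q = -0.965·0.08648·ln(2.137×10^-4) = 0.7052 m³/s
Check: V = 2.61 m/s, Re = 3.00×10^6, f = 0.01861, h_f = 24.7 m ≈ 24.6 m ✓

Q ≈ 0.705 m³/s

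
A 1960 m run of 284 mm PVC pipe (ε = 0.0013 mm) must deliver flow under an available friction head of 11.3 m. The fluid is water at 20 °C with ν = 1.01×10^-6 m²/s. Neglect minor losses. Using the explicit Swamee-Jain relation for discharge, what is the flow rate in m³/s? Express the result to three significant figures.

Swamee-Jain (Type II): Q = -0.965·√(gD⁵h_f/L)·ln[ε/(3.7D) + √(3.17ν²L/(gD³h_f))]
√(gD⁵h_f/L) = √(9.81·0.284⁵·11.3/1960) = 0.01022
ε/(3.7D) = 1.24×10^-6; √(3.17ν²L/(gD³h_f)) = 5.00×10^-5
Q = -0.965·0.01022·ln(5.120×10^-5) = 0.09746 m³/s
Check: V = 1.54 m/s, Re = 4.33×10^5, f = 0.01350, h_f = 11.2 m ≈ 11.3 m ✓

Q ≈ 0.0975 m³/s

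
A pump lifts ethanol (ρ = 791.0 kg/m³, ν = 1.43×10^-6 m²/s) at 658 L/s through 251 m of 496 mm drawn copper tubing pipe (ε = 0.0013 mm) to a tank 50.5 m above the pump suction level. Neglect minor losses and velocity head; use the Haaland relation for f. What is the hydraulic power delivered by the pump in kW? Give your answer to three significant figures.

P_hyd ≈ 275 kW

V = 4Q/(πD²) = 3.405 m/s; Re = 1.18×10^6; ε/D = 2.62×10^-6; f = 0.01132
h_f = f(L/D)V²/2g = 3.385 m
Total head H = z + h_f = 50.5 + 3.385 = 53.88 m
P_hyd = ρgQH = 791.0·9.81·0.658·53.88 = 275.1 kW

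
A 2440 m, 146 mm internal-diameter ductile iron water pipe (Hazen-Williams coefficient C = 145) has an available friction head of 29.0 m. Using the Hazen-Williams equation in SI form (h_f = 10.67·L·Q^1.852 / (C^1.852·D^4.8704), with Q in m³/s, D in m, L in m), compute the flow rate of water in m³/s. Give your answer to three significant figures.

Rearranging: Q = [h_f·C^1.852·D^4.8704 / (10.67·L)]^(1/1.852)
Q = [29.0·145^1.852·0.146^4.8704 / (10.67·2440)]^0.540 = 0.02340 m³/s

Q ≈ 0.0234 m³/s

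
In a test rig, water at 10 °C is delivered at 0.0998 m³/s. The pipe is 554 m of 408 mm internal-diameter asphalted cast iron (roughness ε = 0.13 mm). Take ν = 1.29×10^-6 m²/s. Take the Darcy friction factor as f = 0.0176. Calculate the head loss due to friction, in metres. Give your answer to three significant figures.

h_f ≈ 0.710 m

V = 4Q/(πD²) = 4·0.0998/(π·0.408²) = 0.7633 m/s
h_f = f(L/D)V²/(2g) = 0.01760·(554/0.408)·0.7633²/(2·9.81) = 0.7097 m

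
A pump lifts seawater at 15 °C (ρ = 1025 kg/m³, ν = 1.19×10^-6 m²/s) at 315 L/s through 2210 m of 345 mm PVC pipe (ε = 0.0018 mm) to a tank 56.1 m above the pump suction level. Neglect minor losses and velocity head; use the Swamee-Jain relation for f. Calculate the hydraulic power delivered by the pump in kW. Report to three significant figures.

V = 4Q/(πD²) = 3.370 m/s; Re = 9.77×10^5; ε/D = 5.22×10^-6; f = 0.01178
h_f = f(L/D)V²/2g = 43.68 m
Total head H = z + h_f = 56.1 + 43.68 = 99.78 m
P_hyd = ρgQH = 1025·9.81·0.315·99.78 = 316.0 kW

P_hyd ≈ 316 kW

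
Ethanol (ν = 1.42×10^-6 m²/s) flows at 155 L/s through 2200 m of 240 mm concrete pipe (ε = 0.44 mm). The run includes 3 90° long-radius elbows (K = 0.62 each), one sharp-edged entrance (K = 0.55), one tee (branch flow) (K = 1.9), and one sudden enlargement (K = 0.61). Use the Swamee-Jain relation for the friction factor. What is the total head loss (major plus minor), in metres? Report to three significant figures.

H_L ≈ 131 m

V = 4Q/(πD²) = 3.426 m/s; V²/2g = 0.5983 m
Re = 5.79×10^5, ε/D = 0.00183 → f = 0.02333 (Swamee-Jain)
Major: h_f = f(L/D)·V²/2g = 0.02333·9167·0.5983 = 128.0 m
Minor: ΣK = 4.92; h_m = ΣK·V²/2g = 2.944 m
Total H_L = 128.0 + 2.944 = 130.9 m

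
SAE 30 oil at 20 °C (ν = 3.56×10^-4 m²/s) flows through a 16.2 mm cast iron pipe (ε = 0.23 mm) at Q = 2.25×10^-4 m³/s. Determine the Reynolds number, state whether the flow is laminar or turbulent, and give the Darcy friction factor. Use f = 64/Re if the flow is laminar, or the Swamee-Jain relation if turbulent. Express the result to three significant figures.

V = 4Q/(πD²) = 1.092 m/s
Re = VD/ν = 1.092·0.0162/3.56×10^-4 = 49.7
Re < 2300 → laminar → f = 64/Re = 1.288

Re ≈ 49.7; laminar; f = 64/Re ≈ 1.29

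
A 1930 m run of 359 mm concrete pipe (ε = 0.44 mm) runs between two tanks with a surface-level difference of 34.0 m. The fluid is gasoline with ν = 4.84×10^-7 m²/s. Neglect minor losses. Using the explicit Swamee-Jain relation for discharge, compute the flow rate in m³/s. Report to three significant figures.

Swamee-Jain (Type II): Q = -0.965·√(gD⁵h_f/L)·ln[ε/(3.7D) + √(3.17ν²L/(gD³h_f))]
√(gD⁵h_f/L) = √(9.81·0.359⁵·34.0/1930) = 0.03210
ε/(3.7D) = 3.31×10^-4; √(3.17ν²L/(gD³h_f)) = 9.64×10^-6
Q = -0.965·0.03210·ln(3.409×10^-4) = 0.2473 m³/s
Check: V = 2.44 m/s, Re = 1.81×10^6, f = 0.02085, h_f = 34.1 m ≈ 34.0 m ✓

Q ≈ 0.247 m³/s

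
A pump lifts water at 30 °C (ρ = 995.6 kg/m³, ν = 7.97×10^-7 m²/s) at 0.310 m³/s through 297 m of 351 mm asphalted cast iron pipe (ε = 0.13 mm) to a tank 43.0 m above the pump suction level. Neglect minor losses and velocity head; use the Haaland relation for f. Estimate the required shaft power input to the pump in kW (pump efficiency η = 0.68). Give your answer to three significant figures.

P_shaft ≈ 223 kW

V = 4Q/(πD²) = 3.204 m/s; Re = 1.41×10^6; ε/D = 3.70×10^-4; f = 0.01605
h_f = f(L/D)V²/2g = 7.106 m
Total head H = z + h_f = 43.0 + 7.106 = 50.11 m
P_hyd = ρgQH = 995.6·9.81·0.310·50.11 = 151.7 kW
P_shaft = P_hyd/η = 151.7/0.68 = 223.1 kW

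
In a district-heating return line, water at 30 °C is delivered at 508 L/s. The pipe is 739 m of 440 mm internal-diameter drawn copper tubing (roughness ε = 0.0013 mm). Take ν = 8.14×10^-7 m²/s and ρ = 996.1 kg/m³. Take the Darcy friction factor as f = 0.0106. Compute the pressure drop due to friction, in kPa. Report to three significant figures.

V = 4Q/(πD²) = 4·0.508/(π·0.440²) = 3.341 m/s
h_f = f(L/D)V²/(2g) = 0.01060·(739/0.440)·3.341²/(2·9.81) = 10.13 m
Δp = ρg·h_f = 996.1·9.81·10.13 = 98.97 kPa

Δp ≈ 99.0 kPa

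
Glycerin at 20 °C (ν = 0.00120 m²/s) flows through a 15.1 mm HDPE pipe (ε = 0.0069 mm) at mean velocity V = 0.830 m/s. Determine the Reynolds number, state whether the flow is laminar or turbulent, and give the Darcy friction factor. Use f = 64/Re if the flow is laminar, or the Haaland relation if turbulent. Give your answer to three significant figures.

Re = VD/ν = 0.8300·0.0151/0.00120 = 10.4
Re < 2300 → laminar → f = 64/Re = 6.128

Re ≈ 10.4; laminar; f = 64/Re ≈ 6.13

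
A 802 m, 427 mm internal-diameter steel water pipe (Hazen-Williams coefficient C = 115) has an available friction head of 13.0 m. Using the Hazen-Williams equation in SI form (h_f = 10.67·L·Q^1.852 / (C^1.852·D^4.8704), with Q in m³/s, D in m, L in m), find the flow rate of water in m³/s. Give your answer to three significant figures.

Q ≈ 0.369 m³/s

Rearranging: Q = [h_f·C^1.852·D^4.8704 / (10.67·L)]^(1/1.852)
Q = [13.0·115^1.852·0.427^4.8704 / (10.67·802)]^0.540 = 0.3690 m³/s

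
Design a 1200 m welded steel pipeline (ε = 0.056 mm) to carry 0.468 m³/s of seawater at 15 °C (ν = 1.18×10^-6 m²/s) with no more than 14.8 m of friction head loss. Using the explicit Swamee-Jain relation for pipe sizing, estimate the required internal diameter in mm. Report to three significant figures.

D ≈ 462 mm

Swamee-Jain (Type III): D = 0.66·[ε^1.25·(LQ²/(gh_f))^4.75 + ν·Q^9.4·(L/(gh_f))^5.2]^0.04
LQ²/(gh_f) = 1.810; L/(gh_f) = 8.265
Term 1 = ε^1.25·(…)^4.75 = 8.12×10^-5; Term 2 = ν·Q^9.4·(…)^5.2 = 5.52×10^-5
D = 0.66·(8.12×10^-5 + 5.52×10^-5)^0.04 = 0.4623 m = 462 mm
Check: V = 2.79 m/s, Re = 1.09×10^6, f = 0.01372, h_f = 14.1 m ≈ 14.8 m ✓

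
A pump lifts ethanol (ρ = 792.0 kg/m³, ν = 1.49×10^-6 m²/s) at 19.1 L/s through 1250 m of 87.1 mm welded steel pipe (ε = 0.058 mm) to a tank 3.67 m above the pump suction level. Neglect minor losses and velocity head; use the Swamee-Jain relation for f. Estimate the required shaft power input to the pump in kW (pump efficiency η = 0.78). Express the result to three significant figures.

V = 4Q/(πD²) = 3.206 m/s; Re = 1.87×10^5; ε/D = 6.66×10^-4; f = 0.01986
h_f = f(L/D)V²/2g = 149.3 m
Total head H = z + h_f = 3.67 + 149.3 = 152.9 m
P_hyd = ρgQH = 792.0·9.81·0.0191·152.9 = 22.70 kW
P_shaft = P_hyd/η = 22.70/0.78 = 29.10 kW

P_shaft ≈ 29.1 kW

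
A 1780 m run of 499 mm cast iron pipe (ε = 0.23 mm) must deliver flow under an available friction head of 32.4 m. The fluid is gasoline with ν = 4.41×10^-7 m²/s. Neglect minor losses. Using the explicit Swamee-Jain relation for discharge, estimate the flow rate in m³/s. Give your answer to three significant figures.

Swamee-Jain (Type II): Q = -0.965·√(gD⁵h_f/L)·ln[ε/(3.7D) + √(3.17ν²L/(gD³h_f))]
√(gD⁵h_f/L) = √(9.81·0.499⁵·32.4/1780) = 0.07433
ε/(3.7D) = 1.25×10^-4; √(3.17ν²L/(gD³h_f)) = 5.27×10^-6
Q = -0.965·0.07433·ln(1.298×10^-4) = 0.6419 m³/s
Check: V = 3.28 m/s, Re = 3.71×10^6, f = 0.01660, h_f = 32.5 m ≈ 32.4 m ✓

Q ≈ 0.642 m³/s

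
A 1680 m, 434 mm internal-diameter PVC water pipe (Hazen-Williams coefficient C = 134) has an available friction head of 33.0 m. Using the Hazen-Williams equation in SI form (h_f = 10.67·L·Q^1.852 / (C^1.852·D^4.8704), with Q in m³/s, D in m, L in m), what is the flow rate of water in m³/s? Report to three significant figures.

Q ≈ 0.498 m³/s

Rearranging: Q = [h_f·C^1.852·D^4.8704 / (10.67·L)]^(1/1.852)
Q = [33.0·134^1.852·0.434^4.8704 / (10.67·1680)]^0.540 = 0.4978 m³/s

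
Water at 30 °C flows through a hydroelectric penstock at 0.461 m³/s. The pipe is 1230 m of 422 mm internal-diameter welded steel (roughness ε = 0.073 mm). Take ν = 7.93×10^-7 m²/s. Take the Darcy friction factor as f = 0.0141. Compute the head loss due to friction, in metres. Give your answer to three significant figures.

h_f ≈ 22.8 m

V = 4Q/(πD²) = 4·0.461/(π·0.422²) = 3.296 m/s
h_f = f(L/D)V²/(2g) = 0.01410·(1230/0.422)·3.296²/(2·9.81) = 22.76 m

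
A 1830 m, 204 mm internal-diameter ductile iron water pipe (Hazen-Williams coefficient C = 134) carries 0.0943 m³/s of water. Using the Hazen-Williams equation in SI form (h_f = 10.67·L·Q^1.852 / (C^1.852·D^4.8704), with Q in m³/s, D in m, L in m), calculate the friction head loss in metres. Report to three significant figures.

h_f = 10.67·1830·0.0943^1.852 / (134^1.852·0.204^4.8704) = 65.22 m

h_f ≈ 65.2 m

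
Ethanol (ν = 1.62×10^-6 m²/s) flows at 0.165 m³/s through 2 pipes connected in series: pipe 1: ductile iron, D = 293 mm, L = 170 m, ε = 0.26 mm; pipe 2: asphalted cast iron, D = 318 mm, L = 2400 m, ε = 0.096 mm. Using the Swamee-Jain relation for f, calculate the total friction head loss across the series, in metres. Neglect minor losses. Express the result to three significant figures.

H ≈ 31.1 m

Pipe 1: V = 2.447 m/s, Re = 4.43×10^5, ε/D = 8.87×10^-4, f = 0.01993, h_1 = f(L/D)V²/2g = 3.530 m
Pipe 2: V = 2.077 m/s, Re = 4.08×10^5, ε/D = 3.02×10^-4, f = 0.01663, h_2 = f(L/D)V²/2g = 27.62 m
Series → Q common, losses add: H = Σh = 31.15 m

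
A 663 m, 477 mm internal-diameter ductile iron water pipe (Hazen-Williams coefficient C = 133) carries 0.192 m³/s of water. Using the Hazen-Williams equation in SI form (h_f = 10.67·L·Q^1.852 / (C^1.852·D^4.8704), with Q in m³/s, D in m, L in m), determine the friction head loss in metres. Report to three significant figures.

h_f = 10.67·663·0.192^1.852 / (133^1.852·0.477^4.8704) = 1.428 m

h_f ≈ 1.43 m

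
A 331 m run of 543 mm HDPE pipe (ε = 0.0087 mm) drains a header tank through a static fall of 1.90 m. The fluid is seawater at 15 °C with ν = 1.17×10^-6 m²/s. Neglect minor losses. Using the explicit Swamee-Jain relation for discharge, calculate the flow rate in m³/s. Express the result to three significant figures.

Swamee-Jain (Type II): Q = -0.965·√(gD⁵h_f/L)·ln[ε/(3.7D) + √(3.17ν²L/(gD³h_f))]
√(gD⁵h_f/L) = √(9.81·0.543⁵·1.90/331) = 0.05156
ε/(3.7D) = 4.33×10^-6; √(3.17ν²L/(gD³h_f)) = 2.19×10^-5
Q = -0.965·0.05156·ln(2.627×10^-5) = 0.5248 m³/s
Check: V = 2.27 m/s, Re = 1.05×10^6, f = 0.01191, h_f = 1.90 m ≈ 1.90 m ✓

Q ≈ 0.525 m³/s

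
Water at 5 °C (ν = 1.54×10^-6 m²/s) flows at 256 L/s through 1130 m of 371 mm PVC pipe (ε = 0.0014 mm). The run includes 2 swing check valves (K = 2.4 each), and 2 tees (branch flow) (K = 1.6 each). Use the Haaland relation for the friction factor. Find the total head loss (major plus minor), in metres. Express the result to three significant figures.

V = 4Q/(πD²) = 2.368 m/s; V²/2g = 0.2858 m
Re = 5.70×10^5, ε/D = 3.77×10^-6 → f = 0.01281 (Haaland)
Major: h_f = f(L/D)·V²/2g = 0.01281·3046·0.2858 = 11.15 m
Minor: ΣK = 8.00; h_m = ΣK·V²/2g = 2.287 m
Total H_L = 11.15 + 2.287 = 13.43 m

H_L ≈ 13.4 m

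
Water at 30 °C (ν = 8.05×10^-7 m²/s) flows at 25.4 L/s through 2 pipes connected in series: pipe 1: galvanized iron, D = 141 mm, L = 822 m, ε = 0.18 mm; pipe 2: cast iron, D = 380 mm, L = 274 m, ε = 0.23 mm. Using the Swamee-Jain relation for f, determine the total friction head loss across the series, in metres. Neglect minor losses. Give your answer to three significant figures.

Pipe 1: V = 1.627 m/s, Re = 2.85×10^5, ε/D = 0.00128, f = 0.02187, h_1 = f(L/D)V²/2g = 17.19 m
Pipe 2: V = 0.2240 m/s, Re = 1.06×10^5, ε/D = 6.05×10^-4, f = 0.02072, h_2 = f(L/D)V²/2g = 0.03820 m
Series → Q common, losses add: H = Σh = 17.23 m

H ≈ 17.2 m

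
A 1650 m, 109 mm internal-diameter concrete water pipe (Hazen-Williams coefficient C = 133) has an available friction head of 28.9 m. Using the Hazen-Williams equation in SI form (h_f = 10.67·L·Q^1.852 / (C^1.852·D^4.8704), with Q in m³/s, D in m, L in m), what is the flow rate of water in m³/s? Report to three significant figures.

Q ≈ 0.0123 m³/s

Rearranging: Q = [h_f·C^1.852·D^4.8704 / (10.67·L)]^(1/1.852)
Q = [28.9·133^1.852·0.109^4.8704 / (10.67·1650)]^0.540 = 0.01227 m³/s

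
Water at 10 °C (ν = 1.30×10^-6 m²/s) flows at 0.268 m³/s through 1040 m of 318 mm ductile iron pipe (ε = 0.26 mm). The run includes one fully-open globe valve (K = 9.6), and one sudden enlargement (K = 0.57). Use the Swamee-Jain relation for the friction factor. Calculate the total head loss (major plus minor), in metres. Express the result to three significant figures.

V = 4Q/(πD²) = 3.374 m/s; V²/2g = 0.5803 m
Re = 8.25×10^5, ε/D = 8.18×10^-4 → f = 0.01923 (Swamee-Jain)
Major: h_f = f(L/D)·V²/2g = 0.01923·3270·0.5803 = 36.50 m
Minor: ΣK = 10.2; h_m = ΣK·V²/2g = 5.902 m
Total H_L = 36.50 + 5.902 = 42.41 m

H_L ≈ 42.4 m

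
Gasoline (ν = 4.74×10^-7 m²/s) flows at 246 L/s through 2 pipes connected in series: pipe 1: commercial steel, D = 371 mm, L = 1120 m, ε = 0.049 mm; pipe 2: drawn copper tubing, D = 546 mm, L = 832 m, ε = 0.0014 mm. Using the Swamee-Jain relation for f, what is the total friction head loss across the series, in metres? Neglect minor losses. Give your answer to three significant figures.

Pipe 1: V = 2.276 m/s, Re = 1.78×10^6, ε/D = 1.32×10^-4, f = 0.01348, h_1 = f(L/D)V²/2g = 10.74 m
Pipe 2: V = 1.051 m/s, Re = 1.21×10^6, ε/D = 2.56×10^-6, f = 0.01132, h_2 = f(L/D)V²/2g = 0.9701 m
Series → Q common, losses add: H = Σh = 11.71 m

H ≈ 11.7 m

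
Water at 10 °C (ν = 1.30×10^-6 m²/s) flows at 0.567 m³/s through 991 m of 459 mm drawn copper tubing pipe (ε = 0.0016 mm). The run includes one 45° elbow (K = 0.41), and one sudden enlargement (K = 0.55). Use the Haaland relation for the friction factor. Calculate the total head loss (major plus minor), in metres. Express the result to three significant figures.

H_L ≈ 15.2 m

V = 4Q/(πD²) = 3.427 m/s; V²/2g = 0.5985 m
Re = 1.21×10^6, ε/D = 3.49×10^-6 → f = 0.01129 (Haaland)
Major: h_f = f(L/D)·V²/2g = 0.01129·2159·0.5985 = 14.59 m
Minor: ΣK = 0.960; h_m = ΣK·V²/2g = 0.5745 m
Total H_L = 14.59 + 0.5745 = 15.16 m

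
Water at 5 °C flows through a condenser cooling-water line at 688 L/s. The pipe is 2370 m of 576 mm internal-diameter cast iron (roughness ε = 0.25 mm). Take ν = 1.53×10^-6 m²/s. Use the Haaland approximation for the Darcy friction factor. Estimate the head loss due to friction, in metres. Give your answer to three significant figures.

V = 4Q/(πD²) = 4·0.688/(π·0.576²) = 2.640 m/s
Re = VD/ν = 2.640·0.576/1.53×10^-6 = 9.94×10^5 → turbulent
ε/D = 0.25/576 = 4.34×10^-4
Haaland: f = 0.01670
h_f = f(L/D)V²/(2g) = 0.01670·(2370/0.576)·2.640²/(2·9.81) = 24.42 m

h_f ≈ 24.4 m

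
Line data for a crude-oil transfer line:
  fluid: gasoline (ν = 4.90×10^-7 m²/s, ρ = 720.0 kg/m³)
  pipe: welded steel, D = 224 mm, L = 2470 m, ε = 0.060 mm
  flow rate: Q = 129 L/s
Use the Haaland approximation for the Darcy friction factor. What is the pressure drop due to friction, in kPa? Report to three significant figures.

Δp ≈ 642 kPa

V = 4Q/(πD²) = 4·0.129/(π·0.224²) = 3.273 m/s
Re = VD/ν = 3.273·0.224/4.90×10^-7 = 1.50×10^6 → turbulent
ε/D = 0.060/224 = 2.68×10^-4
Haaland: f = 0.01509
h_f = f(L/D)V²/(2g) = 0.01509·(2470/0.224)·3.273²/(2·9.81) = 90.85 m
Δp = ρg·h_f = 720.0·9.81·90.85 = 641.7 kPa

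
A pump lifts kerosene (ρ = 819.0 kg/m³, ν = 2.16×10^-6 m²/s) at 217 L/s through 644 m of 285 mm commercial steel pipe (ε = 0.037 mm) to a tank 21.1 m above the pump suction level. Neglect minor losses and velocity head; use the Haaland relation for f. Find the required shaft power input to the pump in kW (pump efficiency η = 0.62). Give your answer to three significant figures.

V = 4Q/(πD²) = 3.402 m/s; Re = 4.49×10^5; ε/D = 1.30×10^-4; f = 0.01476
h_f = f(L/D)V²/2g = 19.67 m
Total head H = z + h_f = 21.1 + 19.67 = 40.77 m
P_hyd = ρgQH = 819.0·9.81·0.217·40.77 = 71.08 kW
P_shaft = P_hyd/η = 71.08/0.62 = 114.6 kW

P_shaft ≈ 115 kW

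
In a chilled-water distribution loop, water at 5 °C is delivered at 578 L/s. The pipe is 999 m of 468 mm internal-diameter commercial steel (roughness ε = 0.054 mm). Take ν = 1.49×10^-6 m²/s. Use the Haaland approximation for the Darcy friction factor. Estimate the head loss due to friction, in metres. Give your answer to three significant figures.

V = 4Q/(πD²) = 4·0.578/(π·0.468²) = 3.360 m/s
Re = VD/ν = 3.360·0.468/1.49×10^-6 = 1.06×10^6 → turbulent
ε/D = 0.054/468 = 1.15×10^-4
Haaland: f = 0.01349
h_f = f(L/D)V²/(2g) = 0.01349·(999/0.468)·3.360²/(2·9.81) = 16.57 m

h_f ≈ 16.6 m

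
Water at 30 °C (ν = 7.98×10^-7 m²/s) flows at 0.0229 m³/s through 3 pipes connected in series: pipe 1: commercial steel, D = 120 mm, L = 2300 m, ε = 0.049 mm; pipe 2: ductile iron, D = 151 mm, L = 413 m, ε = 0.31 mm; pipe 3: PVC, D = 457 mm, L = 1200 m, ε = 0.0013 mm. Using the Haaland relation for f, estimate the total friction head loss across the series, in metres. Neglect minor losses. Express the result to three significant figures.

H ≈ 75.7 m

Pipe 1: V = 2.025 m/s, Re = 3.04×10^5, ε/D = 4.08×10^-4, f = 0.01750, h_1 = f(L/D)V²/2g = 70.09 m
Pipe 2: V = 1.279 m/s, Re = 2.42×10^5, ε/D = 0.00205, f = 0.02427, h_2 = f(L/D)V²/2g = 5.533 m
Pipe 3: V = 0.1396 m/s, Re = 8.00×10^4, ε/D = 2.84×10^-6, f = 0.01870, h_3 = f(L/D)V²/2g = 0.04877 m
Series → Q common, losses add: H = Σh = 75.67 m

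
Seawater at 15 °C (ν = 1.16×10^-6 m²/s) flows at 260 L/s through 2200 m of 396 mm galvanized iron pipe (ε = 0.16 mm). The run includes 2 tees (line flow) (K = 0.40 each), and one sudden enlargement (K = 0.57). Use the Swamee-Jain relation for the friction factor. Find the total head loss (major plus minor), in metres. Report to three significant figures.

V = 4Q/(πD²) = 2.111 m/s; V²/2g = 0.2271 m
Re = 7.21×10^5, ε/D = 4.04×10^-4 → f = 0.01683 (Swamee-Jain)
Major: h_f = f(L/D)·V²/2g = 0.01683·5556·0.2271 = 21.24 m
Minor: ΣK = 1.37; h_m = ΣK·V²/2g = 0.3112 m
Total H_L = 21.24 + 0.3112 = 21.55 m

H_L ≈ 21.5 m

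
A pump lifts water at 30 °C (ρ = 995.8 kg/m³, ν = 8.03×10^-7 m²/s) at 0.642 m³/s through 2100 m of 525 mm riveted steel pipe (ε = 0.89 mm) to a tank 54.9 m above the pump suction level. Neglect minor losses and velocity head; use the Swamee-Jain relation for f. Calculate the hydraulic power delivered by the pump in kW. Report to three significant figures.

V = 4Q/(πD²) = 2.966 m/s; Re = 1.94×10^6; ε/D = 0.00170; f = 0.02258
h_f = f(L/D)V²/2g = 40.49 m
Total head H = z + h_f = 54.9 + 40.49 = 95.39 m
P_hyd = ρgQH = 995.8·9.81·0.642·95.39 = 598.3 kW

P_hyd ≈ 598 kW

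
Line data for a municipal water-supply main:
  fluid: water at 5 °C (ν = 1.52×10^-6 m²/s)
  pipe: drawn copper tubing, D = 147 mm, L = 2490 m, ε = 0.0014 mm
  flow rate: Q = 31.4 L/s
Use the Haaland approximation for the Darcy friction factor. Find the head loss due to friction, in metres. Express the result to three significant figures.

h_f ≈ 47.0 m

V = 4Q/(πD²) = 4·0.0314/(π·0.147²) = 1.850 m/s
Re = VD/ν = 1.850·0.147/1.52×10^-6 = 1.79×10^5 → turbulent
ε/D = 0.0014/147 = 9.52×10^-6
Haaland: f = 0.01589
h_f = f(L/D)V²/(2g) = 0.01589·(2490/0.147)·1.850²/(2·9.81) = 46.97 m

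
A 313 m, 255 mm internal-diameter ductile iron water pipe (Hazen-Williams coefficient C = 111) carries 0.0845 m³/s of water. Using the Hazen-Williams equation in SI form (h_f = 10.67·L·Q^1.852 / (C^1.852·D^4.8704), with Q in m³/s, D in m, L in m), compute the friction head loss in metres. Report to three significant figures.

h_f ≈ 4.35 m

h_f = 10.67·313·0.0845^1.852 / (111^1.852·0.255^4.8704) = 4.352 m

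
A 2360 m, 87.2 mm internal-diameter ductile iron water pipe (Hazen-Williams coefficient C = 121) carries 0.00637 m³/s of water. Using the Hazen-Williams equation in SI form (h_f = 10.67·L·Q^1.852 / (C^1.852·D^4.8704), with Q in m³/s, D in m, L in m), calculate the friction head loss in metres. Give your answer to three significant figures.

h_f ≈ 43.4 m

h_f = 10.67·2360·0.00637^1.852 / (121^1.852·0.0872^4.8704) = 43.36 m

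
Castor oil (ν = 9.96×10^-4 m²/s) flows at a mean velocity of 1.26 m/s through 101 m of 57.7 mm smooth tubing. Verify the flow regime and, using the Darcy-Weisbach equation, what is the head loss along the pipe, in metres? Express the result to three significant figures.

h_f ≈ 124 m

Re = VD/ν = 1.26·0.05770/9.96×10^-4 = 73.0 → laminar (Re < 2300)
f = 64/Re = 0.8768
h_f = f(L/D)V²/(2g) = 0.8768·(101/0.05770)·1.26²/(2·9.81) = 124.2 m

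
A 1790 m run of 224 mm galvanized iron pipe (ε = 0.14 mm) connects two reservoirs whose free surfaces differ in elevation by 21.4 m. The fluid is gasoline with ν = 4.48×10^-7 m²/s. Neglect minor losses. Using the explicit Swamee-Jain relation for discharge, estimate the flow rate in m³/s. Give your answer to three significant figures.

Q ≈ 0.0672 m³/s

Swamee-Jain (Type II): Q = -0.965·√(gD⁵h_f/L)·ln[ε/(3.7D) + √(3.17ν²L/(gD³h_f))]
√(gD⁵h_f/L) = √(9.81·0.224⁵·21.4/1790) = 0.008133
ε/(3.7D) = 1.69×10^-4; √(3.17ν²L/(gD³h_f)) = 2.20×10^-5
Q = -0.965·0.008133·ln(1.909×10^-4) = 0.06721 m³/s
Check: V = 1.71 m/s, Re = 8.53×10^5, f = 0.01817, h_f = 21.5 m ≈ 21.4 m ✓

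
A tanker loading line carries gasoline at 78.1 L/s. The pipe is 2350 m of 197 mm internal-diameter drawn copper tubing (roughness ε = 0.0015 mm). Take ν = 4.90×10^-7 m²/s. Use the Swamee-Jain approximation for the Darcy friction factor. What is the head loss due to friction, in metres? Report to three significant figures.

h_f ≈ 46.9 m

V = 4Q/(πD²) = 4·0.0781/(π·0.197²) = 2.562 m/s
Re = VD/ν = 2.562·0.197/4.90×10^-7 = 1.03×10^6 → turbulent
ε/D = 0.0015/197 = 7.61×10^-6
Swamee-Jain: f = 0.01174
h_f = f(L/D)V²/(2g) = 0.01174·(2350/0.197)·2.562²/(2·9.81) = 46.87 m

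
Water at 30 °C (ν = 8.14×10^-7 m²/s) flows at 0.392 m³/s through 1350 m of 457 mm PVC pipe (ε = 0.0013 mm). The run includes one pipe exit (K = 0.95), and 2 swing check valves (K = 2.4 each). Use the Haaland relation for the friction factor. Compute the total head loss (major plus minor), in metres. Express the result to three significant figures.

V = 4Q/(πD²) = 2.390 m/s; V²/2g = 0.2911 m
Re = 1.34×10^6, ε/D = 2.84×10^-6 → f = 0.01109 (Haaland)
Major: h_f = f(L/D)·V²/2g = 0.01109·2954·0.2911 = 9.537 m
Minor: ΣK = 5.75; h_m = ΣK·V²/2g = 1.674 m
Total H_L = 9.537 + 1.674 = 11.21 m

H_L ≈ 11.2 m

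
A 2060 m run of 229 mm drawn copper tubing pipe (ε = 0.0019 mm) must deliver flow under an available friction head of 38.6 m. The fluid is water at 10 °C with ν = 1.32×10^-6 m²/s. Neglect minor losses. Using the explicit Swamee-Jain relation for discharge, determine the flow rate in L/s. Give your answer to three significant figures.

Q ≈ 102 L/s

Swamee-Jain (Type II): Q = -0.965·√(gD⁵h_f/L)·ln[ε/(3.7D) + √(3.17ν²L/(gD³h_f))]
√(gD⁵h_f/L) = √(9.81·0.229⁵·38.6/2060) = 0.01076
ε/(3.7D) = 2.24×10^-6; √(3.17ν²L/(gD³h_f)) = 5.00×10^-5
Q = -0.965·0.01076·ln(5.226×10^-5) = 0.1024 m³/s
Check: V = 2.49 m/s, Re = 4.31×10^5, f = 0.01357, h_f = 38.4 m ≈ 38.6 m ✓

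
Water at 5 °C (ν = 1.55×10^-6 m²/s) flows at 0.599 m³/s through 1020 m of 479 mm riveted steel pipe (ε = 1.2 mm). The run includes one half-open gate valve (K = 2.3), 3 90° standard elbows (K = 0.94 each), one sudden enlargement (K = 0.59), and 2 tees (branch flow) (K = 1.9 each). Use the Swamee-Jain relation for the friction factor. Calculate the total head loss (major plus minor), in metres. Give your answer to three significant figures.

H_L ≈ 35.5 m

V = 4Q/(πD²) = 3.324 m/s; V²/2g = 0.5632 m
Re = 1.03×10^6, ε/D = 0.00251 → f = 0.02511 (Swamee-Jain)
Major: h_f = f(L/D)·V²/2g = 0.02511·2129·0.5632 = 30.11 m
Minor: ΣK = 9.51; h_m = ΣK·V²/2g = 5.356 m
Total H_L = 30.11 + 5.356 = 35.47 m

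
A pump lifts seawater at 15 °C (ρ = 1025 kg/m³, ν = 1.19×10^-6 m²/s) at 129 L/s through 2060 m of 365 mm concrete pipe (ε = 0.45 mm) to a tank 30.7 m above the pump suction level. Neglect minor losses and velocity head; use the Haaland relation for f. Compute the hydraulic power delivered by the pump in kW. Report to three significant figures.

P_hyd ≈ 51.9 kW

V = 4Q/(πD²) = 1.233 m/s; Re = 3.78×10^5; ε/D = 0.00123; f = 0.02131
h_f = f(L/D)V²/2g = 9.316 m
Total head H = z + h_f = 30.7 + 9.316 = 40.02 m
P_hyd = ρgQH = 1025·9.81·0.129·40.02 = 51.91 kW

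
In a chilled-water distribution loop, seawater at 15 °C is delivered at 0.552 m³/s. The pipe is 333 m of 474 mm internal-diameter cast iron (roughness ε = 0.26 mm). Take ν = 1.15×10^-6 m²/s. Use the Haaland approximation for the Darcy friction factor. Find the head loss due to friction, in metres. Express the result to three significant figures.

V = 4Q/(πD²) = 4·0.552/(π·0.474²) = 3.128 m/s
Re = VD/ν = 3.128·0.474/1.15×10^-6 = 1.29×10^6 → turbulent
ε/D = 0.26/474 = 5.49×10^-4
Haaland: f = 0.01741
h_f = f(L/D)V²/(2g) = 0.01741·(333/0.474)·3.128²/(2·9.81) = 6.100 m

h_f ≈ 6.10 m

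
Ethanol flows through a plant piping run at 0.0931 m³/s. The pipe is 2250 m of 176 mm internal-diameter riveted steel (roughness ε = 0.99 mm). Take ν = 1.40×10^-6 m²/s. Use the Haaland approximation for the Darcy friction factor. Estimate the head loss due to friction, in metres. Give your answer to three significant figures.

h_f ≈ 303 m

V = 4Q/(πD²) = 4·0.0931/(π·0.176²) = 3.827 m/s
Re = VD/ν = 3.827·0.176/1.40×10^-6 = 4.81×10^5 → turbulent
ε/D = 0.99/176 = 0.00562
Haaland: f = 0.03171
h_f = f(L/D)V²/(2g) = 0.03171·(2250/0.176)·3.827²/(2·9.81) = 302.6 m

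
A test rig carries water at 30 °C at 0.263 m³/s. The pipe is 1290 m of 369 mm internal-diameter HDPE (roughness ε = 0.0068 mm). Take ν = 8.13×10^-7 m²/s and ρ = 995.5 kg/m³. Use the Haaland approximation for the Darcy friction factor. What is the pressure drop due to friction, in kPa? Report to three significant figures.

V = 4Q/(πD²) = 4·0.263/(π·0.369²) = 2.459 m/s
Re = VD/ν = 2.459·0.369/8.13×10^-7 = 1.12×10^6 → turbulent
ε/D = 0.0068/369 = 1.84×10^-5
Haaland: f = 0.01175
h_f = f(L/D)V²/(2g) = 0.01175·(1290/0.369)·2.459²/(2·9.81) = 12.66 m
Δp = ρg·h_f = 995.5·9.81·12.66 = 123.6 kPa

Δp ≈ 124 kPa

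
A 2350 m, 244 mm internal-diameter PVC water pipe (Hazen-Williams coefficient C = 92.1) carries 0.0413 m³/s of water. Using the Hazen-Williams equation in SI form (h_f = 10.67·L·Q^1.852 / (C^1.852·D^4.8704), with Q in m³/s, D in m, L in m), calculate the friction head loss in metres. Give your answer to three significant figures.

h_f = 10.67·2350·0.0413^1.852 / (92.1^1.852·0.244^4.8704) = 15.20 m

h_f ≈ 15.2 m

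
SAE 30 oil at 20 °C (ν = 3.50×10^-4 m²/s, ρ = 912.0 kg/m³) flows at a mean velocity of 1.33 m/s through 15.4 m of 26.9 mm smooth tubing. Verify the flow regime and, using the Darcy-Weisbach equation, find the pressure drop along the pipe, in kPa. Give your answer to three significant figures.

Re = VD/ν = 1.33·0.02690/3.50×10^-4 = 102 → laminar (Re < 2300)
f = 64/Re = 0.6261
h_f = f(L/D)V²/(2g) = 0.6261·(15.4/0.02690)·1.33²/(2·9.81) = 32.32 m
Δp = ρg·h_f = 912.0·9.81·32.32 = 289.1 kPa

Δp ≈ 289 kPa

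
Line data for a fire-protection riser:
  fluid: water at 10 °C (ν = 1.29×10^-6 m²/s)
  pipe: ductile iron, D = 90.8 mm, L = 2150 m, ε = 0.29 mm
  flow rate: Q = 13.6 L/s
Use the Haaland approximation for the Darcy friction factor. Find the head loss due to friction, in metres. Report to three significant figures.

V = 4Q/(πD²) = 4·0.0136/(π·0.0908²) = 2.100 m/s
Re = VD/ν = 2.100·0.0908/1.29×10^-6 = 1.48×10^5 → turbulent
ε/D = 0.29/90.8 = 0.00319
Haaland: f = 0.02746
h_f = f(L/D)V²/(2g) = 0.02746·(2150/0.0908)·2.100²/(2·9.81) = 146.2 m

h_f ≈ 146 m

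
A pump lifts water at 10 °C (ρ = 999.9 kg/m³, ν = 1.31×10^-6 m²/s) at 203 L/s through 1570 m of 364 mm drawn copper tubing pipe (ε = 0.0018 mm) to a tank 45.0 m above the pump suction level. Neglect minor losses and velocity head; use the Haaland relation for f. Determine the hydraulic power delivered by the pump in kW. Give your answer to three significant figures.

P_hyd ≈ 111 kW

V = 4Q/(πD²) = 1.951 m/s; Re = 5.42×10^5; ε/D = 4.95×10^-6; f = 0.01293
h_f = f(L/D)V²/2g = 10.82 m
Total head H = z + h_f = 45.0 + 10.82 = 55.82 m
P_hyd = ρgQH = 999.9·9.81·0.203·55.82 = 111.2 kW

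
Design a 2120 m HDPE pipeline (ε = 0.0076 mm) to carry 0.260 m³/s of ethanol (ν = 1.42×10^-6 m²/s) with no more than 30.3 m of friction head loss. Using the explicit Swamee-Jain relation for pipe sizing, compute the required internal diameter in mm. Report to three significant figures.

Swamee-Jain (Type III): D = 0.66·[ε^1.25·(LQ²/(gh_f))^4.75 + ν·Q^9.4·(L/(gh_f))^5.2]^0.04
LQ²/(gh_f) = 0.4821; L/(gh_f) = 7.132
Term 1 = ε^1.25·(…)^4.75 = 1.25×10^-8; Term 2 = ν·Q^9.4·(…)^5.2 = 1.23×10^-7
D = 0.66·(1.25×10^-8 + 1.23×10^-7)^0.04 = 0.3506 m = 351 mm
Check: V = 2.69 m/s, Re = 6.65×10^5, f = 0.01285, h_f = 28.7 m ≈ 30.3 m ✓

D ≈ 351 mm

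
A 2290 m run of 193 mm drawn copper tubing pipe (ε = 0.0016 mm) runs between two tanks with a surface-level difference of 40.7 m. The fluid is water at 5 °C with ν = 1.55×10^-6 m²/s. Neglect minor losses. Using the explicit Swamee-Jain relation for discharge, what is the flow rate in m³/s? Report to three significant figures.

Swamee-Jain (Type II): Q = -0.965·√(gD⁵h_f/L)·ln[ε/(3.7D) + √(3.17ν²L/(gD³h_f))]
√(gD⁵h_f/L) = √(9.81·0.193⁵·40.7/2290) = 0.006833
ε/(3.7D) = 2.24×10^-6; √(3.17ν²L/(gD³h_f)) = 7.79×10^-5
Q = -0.965·0.006833·ln(8.019×10^-5) = 0.06219 m³/s
Check: V = 2.13 m/s, Re = 2.65×10^5, f = 0.01481, h_f = 40.5 m ≈ 40.7 m ✓

Q ≈ 0.0622 m³/s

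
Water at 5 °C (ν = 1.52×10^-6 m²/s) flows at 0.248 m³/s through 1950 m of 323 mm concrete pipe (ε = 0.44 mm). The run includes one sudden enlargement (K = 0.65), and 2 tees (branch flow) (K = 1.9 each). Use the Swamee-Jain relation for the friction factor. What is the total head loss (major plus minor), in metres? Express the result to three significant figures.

V = 4Q/(πD²) = 3.027 m/s; V²/2g = 0.4669 m
Re = 6.43×10^5, ε/D = 0.00136 → f = 0.02168 (Swamee-Jain)
Major: h_f = f(L/D)·V²/2g = 0.02168·6037·0.4669 = 61.12 m
Minor: ΣK = 4.45; h_m = ΣK·V²/2g = 2.078 m
Total H_L = 61.12 + 2.078 = 63.19 m

H_L ≈ 63.2 m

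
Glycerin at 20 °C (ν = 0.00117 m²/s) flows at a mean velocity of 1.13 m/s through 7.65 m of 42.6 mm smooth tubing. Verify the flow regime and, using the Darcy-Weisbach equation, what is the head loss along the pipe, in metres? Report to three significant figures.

Re = VD/ν = 1.13·0.04260/0.00117 = 41.1 → laminar (Re < 2300)
f = 64/Re = 1.556
h_f = f(L/D)V²/(2g) = 1.556·(7.65/0.04260)·1.13²/(2·9.81) = 18.18 m

h_f ≈ 18.2 m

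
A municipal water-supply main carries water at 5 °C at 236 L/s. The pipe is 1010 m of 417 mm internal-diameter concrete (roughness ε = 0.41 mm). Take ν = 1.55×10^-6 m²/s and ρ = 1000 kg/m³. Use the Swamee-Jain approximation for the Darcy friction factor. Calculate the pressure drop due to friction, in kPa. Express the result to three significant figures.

Δp ≈ 73.5 kPa

V = 4Q/(πD²) = 4·0.236/(π·0.417²) = 1.728 m/s
Re = VD/ν = 1.728·0.417/1.55×10^-6 = 4.65×10^5 → turbulent
ε/D = 0.41/417 = 9.83×10^-4
Swamee-Jain: f = 0.02033
h_f = f(L/D)V²/(2g) = 0.02033·(1010/0.417)·1.728²/(2·9.81) = 7.494 m
Δp = ρg·h_f = 1000·9.81·7.494 = 73.51 kPa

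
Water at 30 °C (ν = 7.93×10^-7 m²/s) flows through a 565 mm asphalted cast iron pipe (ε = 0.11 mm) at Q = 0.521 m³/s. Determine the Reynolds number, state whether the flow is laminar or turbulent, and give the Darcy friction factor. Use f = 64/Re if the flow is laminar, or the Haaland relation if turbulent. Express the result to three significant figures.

V = 4Q/(πD²) = 2.078 m/s
Re = VD/ν = 2.078·0.565/7.93×10^-7 = 1.48×10^6
Re > 4000 → turbulent; ε/D = 1.95×10^-4
Haaland: f = 0.01428

Re ≈ 1.48×10^6; turbulent; f ≈ 0.0143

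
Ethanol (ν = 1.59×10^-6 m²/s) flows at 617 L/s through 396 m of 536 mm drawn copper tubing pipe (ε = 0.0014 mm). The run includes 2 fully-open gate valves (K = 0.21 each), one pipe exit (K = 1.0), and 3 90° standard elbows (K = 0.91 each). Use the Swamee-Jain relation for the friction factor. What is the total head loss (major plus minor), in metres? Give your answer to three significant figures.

V = 4Q/(πD²) = 2.734 m/s; V²/2g = 0.3811 m
Re = 9.22×10^5, ε/D = 2.61×10^-6 → f = 0.01183 (Swamee-Jain)
Major: h_f = f(L/D)·V²/2g = 0.01183·738.8·0.3811 = 3.331 m
Minor: ΣK = 4.15; h_m = ΣK·V²/2g = 1.582 m
Total H_L = 3.331 + 1.582 = 4.912 m

H_L ≈ 4.91 m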